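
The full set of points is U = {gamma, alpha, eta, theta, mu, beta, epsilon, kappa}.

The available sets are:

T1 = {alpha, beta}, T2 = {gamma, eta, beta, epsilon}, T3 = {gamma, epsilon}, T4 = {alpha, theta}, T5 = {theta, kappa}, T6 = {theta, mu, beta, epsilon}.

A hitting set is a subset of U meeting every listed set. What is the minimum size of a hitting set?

3

H = {alpha, theta, epsilon} meets every set (each contains at least one member of H), and |H| = 3.
The sets T1, T3, T5 are pairwise disjoint, so any hitting set needs a separate point for each — at least 3. Hence 3 is optimal.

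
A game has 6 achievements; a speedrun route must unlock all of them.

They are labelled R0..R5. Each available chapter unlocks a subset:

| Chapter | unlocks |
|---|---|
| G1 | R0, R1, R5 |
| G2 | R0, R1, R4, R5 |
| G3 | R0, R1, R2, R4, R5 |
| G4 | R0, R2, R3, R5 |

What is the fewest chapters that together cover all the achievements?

2

Take {G2, G4}. Their union is {R0, R1, R2, R3, R4, R5}, which is all 6 achievements.
No single chapter has all 6 achievements (the largest, G3, has 5), so 2 is optimal.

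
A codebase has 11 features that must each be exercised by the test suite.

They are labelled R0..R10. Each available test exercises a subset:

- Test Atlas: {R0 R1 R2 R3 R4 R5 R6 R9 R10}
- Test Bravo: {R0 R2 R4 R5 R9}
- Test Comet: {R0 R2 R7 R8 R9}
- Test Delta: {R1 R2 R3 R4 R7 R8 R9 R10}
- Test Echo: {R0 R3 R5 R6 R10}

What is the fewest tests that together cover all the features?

2

Delta and Echo together: Delta ∪ Echo = {R0, R1, R2, R3, R4, R5, R6, R7, R8, R9, R10} — every feature is covered.
No single test has all 11 features (the largest, Atlas, has 9), so 2 is optimal.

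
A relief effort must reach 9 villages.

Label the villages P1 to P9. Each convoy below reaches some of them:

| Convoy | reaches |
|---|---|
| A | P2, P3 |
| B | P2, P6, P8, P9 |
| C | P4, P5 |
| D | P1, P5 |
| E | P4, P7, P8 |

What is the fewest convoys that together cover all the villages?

Take {A, B, D, E}. Their union is {P1, P2, P3, P4, P5, P6, P7, P8, P9}, which is all 9 villages.
Only A contains P3, so A is forced; the remaining 7 villages need at least 3 more convoys (each remaining convoy adds at most 3) — so at least 4 convoys are needed, and 4 is optimal.

4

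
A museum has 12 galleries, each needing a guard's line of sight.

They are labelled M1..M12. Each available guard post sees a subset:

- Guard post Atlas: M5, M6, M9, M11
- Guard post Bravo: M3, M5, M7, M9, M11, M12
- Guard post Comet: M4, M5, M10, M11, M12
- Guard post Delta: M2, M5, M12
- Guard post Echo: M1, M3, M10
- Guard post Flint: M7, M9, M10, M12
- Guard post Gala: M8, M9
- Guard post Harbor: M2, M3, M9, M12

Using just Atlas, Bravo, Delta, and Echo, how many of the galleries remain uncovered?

Union of Atlas, Bravo, Delta, Echo = {M1, M2, M3, M5, M6, M7, M9, M10, M11, M12}.
Not covered: M4, M8 — 2 galleries.

2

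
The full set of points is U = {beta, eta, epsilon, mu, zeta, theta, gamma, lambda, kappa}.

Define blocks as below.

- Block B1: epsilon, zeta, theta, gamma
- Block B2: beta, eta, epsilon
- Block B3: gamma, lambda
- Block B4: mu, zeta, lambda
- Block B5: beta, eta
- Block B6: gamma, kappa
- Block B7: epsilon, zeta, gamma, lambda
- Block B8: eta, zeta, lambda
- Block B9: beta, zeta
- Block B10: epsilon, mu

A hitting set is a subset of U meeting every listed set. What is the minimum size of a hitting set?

The 4 points {eta, epsilon, zeta, gamma} hit every block.
No choice of 3 points meets every block, so 4 is the minimum.

4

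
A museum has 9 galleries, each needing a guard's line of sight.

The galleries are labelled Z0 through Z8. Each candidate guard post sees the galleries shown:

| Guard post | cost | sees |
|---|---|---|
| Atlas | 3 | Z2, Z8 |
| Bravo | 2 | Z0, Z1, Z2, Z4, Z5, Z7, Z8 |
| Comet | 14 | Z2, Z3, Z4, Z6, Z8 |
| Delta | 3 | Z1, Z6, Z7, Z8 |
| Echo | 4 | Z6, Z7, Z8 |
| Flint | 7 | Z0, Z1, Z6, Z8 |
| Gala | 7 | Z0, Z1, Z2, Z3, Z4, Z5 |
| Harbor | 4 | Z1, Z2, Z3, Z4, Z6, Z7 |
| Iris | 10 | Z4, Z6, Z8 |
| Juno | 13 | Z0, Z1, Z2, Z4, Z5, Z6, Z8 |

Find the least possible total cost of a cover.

6

Bravo, Harbor together cover every gallery (Bravo ∪ Harbor = {Z0, Z1, Z2, Z3, Z4, Z5, Z6, Z7, Z8}); total cost 2 + 4 = 6.
No covering selection has total cost below 6.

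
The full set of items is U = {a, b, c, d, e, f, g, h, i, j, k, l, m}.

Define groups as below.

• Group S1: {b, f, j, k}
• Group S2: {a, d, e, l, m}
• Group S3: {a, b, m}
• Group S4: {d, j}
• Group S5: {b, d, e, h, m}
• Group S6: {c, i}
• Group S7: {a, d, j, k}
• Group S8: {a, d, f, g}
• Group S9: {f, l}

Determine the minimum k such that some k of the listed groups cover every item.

5

S1 and S5 and S6 and S8 and S9 together: S1 ∪ S5 ∪ S6 ∪ S8 ∪ S9 = {a, b, c, d, e, f, g, h, i, j, k, l, m} — every item is covered.
No 4 of the 9 groups cover everything (all 126 combinations miss at least one item), so 5 is optimal.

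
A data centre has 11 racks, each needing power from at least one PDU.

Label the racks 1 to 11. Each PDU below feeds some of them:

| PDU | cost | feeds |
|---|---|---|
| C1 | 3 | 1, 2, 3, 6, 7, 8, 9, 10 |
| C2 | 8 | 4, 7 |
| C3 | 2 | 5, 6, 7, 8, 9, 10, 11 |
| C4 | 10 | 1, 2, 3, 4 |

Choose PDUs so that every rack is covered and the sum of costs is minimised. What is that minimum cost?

12

C3, C4 together cover every rack (C3 ∪ C4 = {1, 2, 3, 4, 5, 6, 7, 8, 9, 10, 11}); total cost 2 + 10 = 12.
The greedy pick C3, C1, C2 costs 13; no covering selection beats 12.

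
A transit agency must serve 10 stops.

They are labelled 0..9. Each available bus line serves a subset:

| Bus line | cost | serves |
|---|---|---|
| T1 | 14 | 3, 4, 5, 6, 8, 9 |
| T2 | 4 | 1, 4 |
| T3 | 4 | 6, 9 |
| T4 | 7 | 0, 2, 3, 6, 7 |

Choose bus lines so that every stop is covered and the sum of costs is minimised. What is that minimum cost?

T1, T2, T4 together cover every stop (T1 ∪ T2 ∪ T4 = {0, 1, 2, 3, 4, 5, 6, 7, 8, 9}); total cost 14 + 4 + 7 = 25.
The greedy pick T4, T2, T3, T1 costs 29; no covering selection beats 25.

25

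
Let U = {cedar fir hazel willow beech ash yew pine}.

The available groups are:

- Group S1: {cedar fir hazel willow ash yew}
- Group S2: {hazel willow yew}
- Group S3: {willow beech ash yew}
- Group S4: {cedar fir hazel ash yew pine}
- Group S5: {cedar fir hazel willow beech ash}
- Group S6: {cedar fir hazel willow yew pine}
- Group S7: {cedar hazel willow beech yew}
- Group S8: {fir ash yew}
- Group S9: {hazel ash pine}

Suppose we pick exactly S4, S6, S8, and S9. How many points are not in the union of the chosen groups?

Union of S4, S6, S8, S9 = {cedar, fir, hazel, willow, ash, yew, pine}.
Not covered: beech — 1 point.

1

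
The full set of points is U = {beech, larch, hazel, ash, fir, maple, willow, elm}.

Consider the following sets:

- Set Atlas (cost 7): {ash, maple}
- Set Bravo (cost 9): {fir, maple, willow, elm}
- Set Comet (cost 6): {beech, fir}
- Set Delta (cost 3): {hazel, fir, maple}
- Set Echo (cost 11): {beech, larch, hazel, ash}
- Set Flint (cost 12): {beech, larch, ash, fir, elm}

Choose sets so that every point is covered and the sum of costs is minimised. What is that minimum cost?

Bravo, Echo together cover every point (Bravo ∪ Echo = {beech, larch, hazel, ash, fir, maple, willow, elm}); total cost 9 + 11 = 20.
The greedy pick Delta, Flint, Bravo costs 24; no covering selection beats 20.

20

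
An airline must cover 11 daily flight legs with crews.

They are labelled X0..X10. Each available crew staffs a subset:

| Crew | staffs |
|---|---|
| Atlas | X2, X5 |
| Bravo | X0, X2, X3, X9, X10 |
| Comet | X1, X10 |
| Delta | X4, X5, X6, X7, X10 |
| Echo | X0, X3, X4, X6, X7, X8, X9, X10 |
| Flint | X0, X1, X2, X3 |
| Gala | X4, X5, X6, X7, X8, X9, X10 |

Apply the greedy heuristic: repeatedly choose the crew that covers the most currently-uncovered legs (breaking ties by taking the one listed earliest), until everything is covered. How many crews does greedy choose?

Greedy: pick Echo (covers 8 new) → pick Atlas (covers 2 new) → pick Comet (covers 1 new). Total picks: 3.
(The true minimum cover uses only 2 crews, so greedy is not optimal here.)

3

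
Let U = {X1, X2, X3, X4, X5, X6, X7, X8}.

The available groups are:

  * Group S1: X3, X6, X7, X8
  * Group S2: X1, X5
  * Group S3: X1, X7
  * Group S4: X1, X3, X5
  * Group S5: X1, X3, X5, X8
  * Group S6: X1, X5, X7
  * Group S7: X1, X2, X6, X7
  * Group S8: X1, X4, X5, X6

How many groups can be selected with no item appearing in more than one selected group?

2

S1, S2 are pairwise disjoint (S1={X3,X6,X7,X8}; S2={X1,X5}).
Every remaining group overlaps one of these, and no 3 of the listed groups are pairwise disjoint, so 2 is the maximum.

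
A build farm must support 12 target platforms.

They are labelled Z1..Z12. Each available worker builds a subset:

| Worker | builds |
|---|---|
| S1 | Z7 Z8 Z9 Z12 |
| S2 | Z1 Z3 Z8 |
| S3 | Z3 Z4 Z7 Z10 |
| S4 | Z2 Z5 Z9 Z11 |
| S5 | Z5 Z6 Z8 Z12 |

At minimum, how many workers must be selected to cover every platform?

Take {S2, S3, S4, S5}. Their union is {Z1, Z2, Z3, Z4, Z5, Z6, Z7, Z8, Z9, Z10, Z11, Z12}, which is all 12 platforms.
Only S2 contains Z1, so S2 is forced; the remaining 9 platforms need at least 3 more workers (each remaining worker adds at most 4) — so at least 4 workers are needed, and 4 is optimal.

4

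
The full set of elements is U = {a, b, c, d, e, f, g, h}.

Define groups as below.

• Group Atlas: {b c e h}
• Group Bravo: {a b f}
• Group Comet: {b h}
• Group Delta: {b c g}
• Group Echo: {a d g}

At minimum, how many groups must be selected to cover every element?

Atlas and Bravo and Echo together: Atlas ∪ Bravo ∪ Echo = {a, b, c, d, e, f, g, h} — every element is covered.
Only Echo contains d, so Echo is forced; the remaining 5 elements need at least 2 more groups (each remaining group adds at most 4) — so at least 3 groups are needed, and 3 is optimal.

3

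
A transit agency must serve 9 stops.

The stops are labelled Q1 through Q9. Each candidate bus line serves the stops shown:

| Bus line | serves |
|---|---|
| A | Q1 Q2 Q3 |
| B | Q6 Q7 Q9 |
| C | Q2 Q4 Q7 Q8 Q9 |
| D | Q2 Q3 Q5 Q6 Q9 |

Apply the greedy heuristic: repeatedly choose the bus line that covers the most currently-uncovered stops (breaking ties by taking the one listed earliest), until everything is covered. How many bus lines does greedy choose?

3

Greedy: pick C (covers 5 new) → pick D (covers 3 new) → pick A (covers 1 new). Total picks: 3.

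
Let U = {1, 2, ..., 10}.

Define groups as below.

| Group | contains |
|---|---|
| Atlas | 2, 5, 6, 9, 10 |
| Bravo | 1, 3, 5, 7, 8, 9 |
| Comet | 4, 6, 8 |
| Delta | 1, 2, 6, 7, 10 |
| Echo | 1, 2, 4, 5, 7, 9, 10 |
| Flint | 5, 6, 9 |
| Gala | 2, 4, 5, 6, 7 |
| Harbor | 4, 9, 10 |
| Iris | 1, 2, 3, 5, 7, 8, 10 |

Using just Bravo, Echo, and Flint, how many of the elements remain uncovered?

Union of Bravo, Echo, Flint = {1, 2, 3, 4, 5, 6, 7, 8, 9, 10} — that's every element, so 0 are uncovered.

0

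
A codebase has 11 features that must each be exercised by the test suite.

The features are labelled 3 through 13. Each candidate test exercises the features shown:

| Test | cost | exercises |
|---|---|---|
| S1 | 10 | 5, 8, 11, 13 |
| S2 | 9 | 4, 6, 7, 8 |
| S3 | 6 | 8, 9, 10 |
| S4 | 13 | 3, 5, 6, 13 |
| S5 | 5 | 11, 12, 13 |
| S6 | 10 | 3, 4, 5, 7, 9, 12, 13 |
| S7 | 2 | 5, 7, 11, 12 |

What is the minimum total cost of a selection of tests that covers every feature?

27

S2, S3, S6, S7 together cover every feature (S2 ∪ S3 ∪ S6 ∪ S7 = {3, 4, 5, 6, 7, 8, 9, 10, 11, 12, 13}); total cost 9 + 6 + 10 + 2 = 27.
No covering selection has total cost below 27.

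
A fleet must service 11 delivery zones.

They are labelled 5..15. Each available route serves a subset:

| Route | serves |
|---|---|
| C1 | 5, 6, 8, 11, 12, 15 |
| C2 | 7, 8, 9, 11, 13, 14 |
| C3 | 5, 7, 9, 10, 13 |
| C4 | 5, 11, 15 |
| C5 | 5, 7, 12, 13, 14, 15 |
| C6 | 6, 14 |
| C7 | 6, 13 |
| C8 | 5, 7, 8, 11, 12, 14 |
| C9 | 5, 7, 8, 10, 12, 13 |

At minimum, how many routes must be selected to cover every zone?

Take {C1, C3, C5}. Their union is {5, 6, 7, 8, 9, 10, 11, 12, 13, 14, 15}, which is all 11 zones.
No 2 of the 9 routes cover everything (all 36 combinations miss at least one zone), so 3 is optimal.

3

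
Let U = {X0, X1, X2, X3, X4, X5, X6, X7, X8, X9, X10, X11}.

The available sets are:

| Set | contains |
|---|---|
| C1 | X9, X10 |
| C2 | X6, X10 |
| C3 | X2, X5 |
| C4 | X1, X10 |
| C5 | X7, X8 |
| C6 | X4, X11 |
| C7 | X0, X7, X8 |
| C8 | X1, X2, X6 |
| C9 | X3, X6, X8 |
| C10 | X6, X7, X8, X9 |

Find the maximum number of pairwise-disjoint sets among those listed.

4

C2, C3, C6, C7 are pairwise disjoint (C2={X6,X10}; C3={X2,X5}; C6={X4,X11}; C7={X0,X7,X8}).
Every remaining set overlaps one of these, and no 5 of the listed sets are pairwise disjoint, so 4 is the maximum.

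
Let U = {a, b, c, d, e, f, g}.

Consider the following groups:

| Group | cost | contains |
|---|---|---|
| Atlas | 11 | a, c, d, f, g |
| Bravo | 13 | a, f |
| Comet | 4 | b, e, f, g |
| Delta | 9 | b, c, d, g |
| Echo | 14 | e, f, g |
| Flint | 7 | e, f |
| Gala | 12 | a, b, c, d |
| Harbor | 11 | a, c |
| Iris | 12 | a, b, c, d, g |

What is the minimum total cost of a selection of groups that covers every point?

Atlas, Comet together cover every point (Atlas ∪ Comet = {a, b, c, d, e, f, g}); total cost 11 + 4 = 15.
No covering selection has total cost below 15.

15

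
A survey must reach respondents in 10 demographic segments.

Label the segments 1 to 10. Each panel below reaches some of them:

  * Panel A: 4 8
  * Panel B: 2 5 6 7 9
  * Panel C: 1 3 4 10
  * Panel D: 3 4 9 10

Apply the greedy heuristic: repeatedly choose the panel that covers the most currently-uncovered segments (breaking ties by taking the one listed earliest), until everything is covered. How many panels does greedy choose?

3

Greedy: pick B (covers 5 new) → pick C (covers 4 new) → pick A (covers 1 new). Total picks: 3.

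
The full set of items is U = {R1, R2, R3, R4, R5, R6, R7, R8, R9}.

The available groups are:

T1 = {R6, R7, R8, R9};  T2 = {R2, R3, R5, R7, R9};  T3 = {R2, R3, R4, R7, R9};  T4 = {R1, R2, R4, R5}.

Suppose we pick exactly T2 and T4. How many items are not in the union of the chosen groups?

Union of T2, T4 = {R1, R2, R3, R4, R5, R7, R9}.
Not covered: R6, R8 — 2 items.

2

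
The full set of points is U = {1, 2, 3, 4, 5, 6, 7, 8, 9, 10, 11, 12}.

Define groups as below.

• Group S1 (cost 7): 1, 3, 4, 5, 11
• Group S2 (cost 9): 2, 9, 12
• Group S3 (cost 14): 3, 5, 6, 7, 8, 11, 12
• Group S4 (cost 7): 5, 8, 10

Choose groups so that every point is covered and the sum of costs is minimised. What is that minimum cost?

37

S1, S2, S3, S4 together cover every point (S1 ∪ S2 ∪ S3 ∪ S4 = {1, 2, 3, 4, 5, 6, 7, 8, 9, 10, 11, 12}); total cost 7 + 9 + 14 + 7 = 37.
No covering selection has total cost below 37.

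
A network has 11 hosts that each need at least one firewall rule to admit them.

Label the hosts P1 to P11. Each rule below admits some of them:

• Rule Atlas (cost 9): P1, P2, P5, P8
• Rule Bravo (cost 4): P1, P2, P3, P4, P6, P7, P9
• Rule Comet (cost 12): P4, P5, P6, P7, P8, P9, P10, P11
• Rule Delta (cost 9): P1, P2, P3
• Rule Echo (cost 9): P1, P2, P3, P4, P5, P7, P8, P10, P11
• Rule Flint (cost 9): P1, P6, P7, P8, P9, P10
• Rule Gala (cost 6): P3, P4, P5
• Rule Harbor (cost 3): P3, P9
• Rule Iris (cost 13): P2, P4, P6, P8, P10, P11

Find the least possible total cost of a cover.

13

Bravo, Echo together cover every host (Bravo ∪ Echo = {P1, P2, P3, P4, P5, P6, P7, P8, P9, P10, P11}); total cost 4 + 9 = 13.
No covering selection has total cost below 13.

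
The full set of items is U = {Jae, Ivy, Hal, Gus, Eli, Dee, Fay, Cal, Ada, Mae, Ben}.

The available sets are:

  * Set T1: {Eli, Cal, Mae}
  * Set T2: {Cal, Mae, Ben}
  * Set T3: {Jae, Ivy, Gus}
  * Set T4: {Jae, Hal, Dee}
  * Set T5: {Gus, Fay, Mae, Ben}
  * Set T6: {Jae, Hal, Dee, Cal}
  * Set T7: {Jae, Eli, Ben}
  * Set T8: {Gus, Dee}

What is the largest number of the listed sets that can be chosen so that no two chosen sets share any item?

T1, T4 are pairwise disjoint (T1={Eli,Cal,Mae}; T4={Jae,Hal,Dee}).
Every remaining set overlaps one of these, and no 3 of the listed sets are pairwise disjoint, so 2 is the maximum.

2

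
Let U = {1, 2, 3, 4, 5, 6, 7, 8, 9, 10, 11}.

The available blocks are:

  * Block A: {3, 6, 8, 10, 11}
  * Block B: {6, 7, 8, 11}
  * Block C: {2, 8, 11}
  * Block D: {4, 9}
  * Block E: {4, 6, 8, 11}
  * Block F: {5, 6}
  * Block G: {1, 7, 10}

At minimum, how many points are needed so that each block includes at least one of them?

4

Take H = {5, 9, 10, 11}. Each listed block contains at least one of these, so H is a hitting set of size 4.
The blocks C, D, F, G are pairwise disjoint, so any hitting set needs a separate point for each — at least 4. Hence 4 is optimal.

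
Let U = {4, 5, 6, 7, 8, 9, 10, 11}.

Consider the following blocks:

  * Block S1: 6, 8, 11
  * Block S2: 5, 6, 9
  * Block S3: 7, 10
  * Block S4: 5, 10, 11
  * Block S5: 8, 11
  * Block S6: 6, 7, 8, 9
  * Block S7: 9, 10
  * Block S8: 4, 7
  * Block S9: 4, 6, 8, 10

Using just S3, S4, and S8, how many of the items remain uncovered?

3

Union of S3, S4, S8 = {4, 5, 7, 10, 11}.
Not covered: 6, 8, 9 — 3 items.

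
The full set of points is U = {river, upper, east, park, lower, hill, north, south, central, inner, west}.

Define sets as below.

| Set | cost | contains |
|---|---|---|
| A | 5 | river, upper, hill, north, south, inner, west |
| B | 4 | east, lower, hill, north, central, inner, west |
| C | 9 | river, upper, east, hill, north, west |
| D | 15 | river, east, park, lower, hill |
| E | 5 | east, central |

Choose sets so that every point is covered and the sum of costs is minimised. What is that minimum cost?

24

A, B, D together cover every point (A ∪ B ∪ D = {river, upper, east, park, lower, hill, north, south, central, inner, west}); total cost 5 + 4 + 15 = 24.
No covering selection has total cost below 24.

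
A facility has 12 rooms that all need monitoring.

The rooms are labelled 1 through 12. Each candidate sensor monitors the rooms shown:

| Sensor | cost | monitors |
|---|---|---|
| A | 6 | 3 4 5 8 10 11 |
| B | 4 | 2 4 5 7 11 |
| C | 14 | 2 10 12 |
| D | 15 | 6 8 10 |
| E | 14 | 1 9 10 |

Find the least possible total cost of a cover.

53

A, B, C, D, E together cover every room (A ∪ B ∪ C ∪ D ∪ E = {1, 2, 3, 4, 5, 6, 7, 8, 9, 10, 11, 12}); total cost 6 + 4 + 14 + 15 + 14 = 53.
No covering selection has total cost below 53.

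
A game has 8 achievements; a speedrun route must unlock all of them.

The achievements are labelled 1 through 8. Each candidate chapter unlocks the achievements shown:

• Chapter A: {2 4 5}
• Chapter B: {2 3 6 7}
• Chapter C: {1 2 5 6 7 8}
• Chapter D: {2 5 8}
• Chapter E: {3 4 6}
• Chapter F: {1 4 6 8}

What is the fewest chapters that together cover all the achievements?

2

C and E together: C ∪ E = {1, 2, 3, 4, 5, 6, 7, 8} — every achievement is covered.
No single chapter has all 8 achievements (the largest, C, has 6), so 2 is optimal.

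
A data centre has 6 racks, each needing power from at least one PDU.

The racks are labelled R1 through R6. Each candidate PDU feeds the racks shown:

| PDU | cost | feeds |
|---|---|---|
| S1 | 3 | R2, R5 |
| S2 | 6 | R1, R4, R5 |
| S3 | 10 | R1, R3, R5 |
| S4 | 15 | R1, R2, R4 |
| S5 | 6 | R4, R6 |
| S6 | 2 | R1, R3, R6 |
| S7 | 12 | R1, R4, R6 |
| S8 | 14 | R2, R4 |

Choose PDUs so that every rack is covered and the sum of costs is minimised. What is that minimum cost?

11

S1, S5, S6 together cover every rack (S1 ∪ S5 ∪ S6 = {R1, R2, R3, R4, R5, R6}); total cost 3 + 6 + 2 = 11.
No covering selection has total cost below 11.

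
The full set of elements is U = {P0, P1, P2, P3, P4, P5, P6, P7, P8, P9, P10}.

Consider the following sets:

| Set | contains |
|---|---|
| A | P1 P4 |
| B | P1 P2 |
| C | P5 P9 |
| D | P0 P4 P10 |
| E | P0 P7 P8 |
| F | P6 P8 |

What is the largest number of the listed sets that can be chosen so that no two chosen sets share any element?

4

B, C, D, F are pairwise disjoint (B={P1,P2}; C={P5,P9}; D={P0,P4,P10}; F={P6,P8}).
Every remaining set overlaps one of these, and no 5 of the listed sets are pairwise disjoint, so 4 is the maximum.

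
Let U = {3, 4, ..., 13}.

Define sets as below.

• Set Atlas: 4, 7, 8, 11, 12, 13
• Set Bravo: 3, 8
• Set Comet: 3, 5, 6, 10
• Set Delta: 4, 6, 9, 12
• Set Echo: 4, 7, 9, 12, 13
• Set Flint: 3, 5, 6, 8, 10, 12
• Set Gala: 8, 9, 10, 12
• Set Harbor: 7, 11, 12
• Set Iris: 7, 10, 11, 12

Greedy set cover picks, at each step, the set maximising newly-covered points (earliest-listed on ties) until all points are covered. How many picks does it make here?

3

Greedy: pick Atlas (covers 6 new) → pick Comet (covers 4 new) → pick Delta (covers 1 new). Total picks: 3.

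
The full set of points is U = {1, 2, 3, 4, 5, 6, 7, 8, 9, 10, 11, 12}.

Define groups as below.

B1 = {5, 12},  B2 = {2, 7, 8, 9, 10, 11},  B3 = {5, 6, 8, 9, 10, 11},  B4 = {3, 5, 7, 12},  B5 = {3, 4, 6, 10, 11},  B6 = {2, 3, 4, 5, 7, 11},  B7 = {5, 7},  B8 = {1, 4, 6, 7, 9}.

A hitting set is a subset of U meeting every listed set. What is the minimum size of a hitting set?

Take H = {2, 5, 6}. Each listed group contains at least one of these, so H is a hitting set of size 3.
No choice of 2 points meets every group, so 3 is the minimum.

3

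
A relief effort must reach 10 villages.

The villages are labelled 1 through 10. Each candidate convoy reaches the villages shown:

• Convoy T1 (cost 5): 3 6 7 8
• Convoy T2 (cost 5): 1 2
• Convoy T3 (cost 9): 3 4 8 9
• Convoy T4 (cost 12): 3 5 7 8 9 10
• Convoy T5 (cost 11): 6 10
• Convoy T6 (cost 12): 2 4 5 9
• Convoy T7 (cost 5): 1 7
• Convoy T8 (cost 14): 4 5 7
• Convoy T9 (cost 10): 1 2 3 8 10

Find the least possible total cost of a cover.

T1, T6, T9 together cover every village (T1 ∪ T6 ∪ T9 = {1, 2, 3, 4, 5, 6, 7, 8, 9, 10}); total cost 5 + 12 + 10 = 27.
The greedy pick T1, T2, T4, T3 costs 31; no covering selection beats 27.

27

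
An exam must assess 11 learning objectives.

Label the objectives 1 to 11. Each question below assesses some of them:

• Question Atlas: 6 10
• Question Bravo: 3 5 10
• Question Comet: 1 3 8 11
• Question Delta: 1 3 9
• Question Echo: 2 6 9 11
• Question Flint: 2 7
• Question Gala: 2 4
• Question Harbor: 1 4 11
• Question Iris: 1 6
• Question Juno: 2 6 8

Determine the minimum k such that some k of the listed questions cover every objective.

5

Take {Bravo, Delta, Flint, Harbor, Juno}. Their union is {1, 2, 3, 4, 5, 6, 7, 8, 9, 10, 11}, which is all 11 objectives.
No 4 of the 10 questions cover everything (all 210 combinations miss at least one objective), so 5 is optimal.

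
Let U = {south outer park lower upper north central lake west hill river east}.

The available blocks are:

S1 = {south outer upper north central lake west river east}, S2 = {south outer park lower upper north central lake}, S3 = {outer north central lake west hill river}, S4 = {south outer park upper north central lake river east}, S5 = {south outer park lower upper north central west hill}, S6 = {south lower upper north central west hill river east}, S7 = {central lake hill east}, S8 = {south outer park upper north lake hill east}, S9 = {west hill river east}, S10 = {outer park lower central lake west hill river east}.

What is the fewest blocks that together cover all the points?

2

Take {S6, S10}. Their union is {south, outer, park, lower, upper, north, central, lake, west, hill, river, east}, which is all 12 points.
No single block has all 12 points (the largest, S1, has 9), so 2 is optimal.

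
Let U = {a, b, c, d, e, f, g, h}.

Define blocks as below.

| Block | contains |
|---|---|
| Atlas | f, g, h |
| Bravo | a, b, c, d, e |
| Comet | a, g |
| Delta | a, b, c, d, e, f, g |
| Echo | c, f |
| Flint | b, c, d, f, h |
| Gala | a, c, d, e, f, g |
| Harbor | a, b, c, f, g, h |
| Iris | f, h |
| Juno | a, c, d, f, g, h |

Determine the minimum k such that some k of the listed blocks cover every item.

Bravo and Harbor cover everything between them: the union {a, b, c, d, e, f, g, h} is all of U.
No single block has all 8 items (the largest, Delta, has 7), so 2 is optimal.

2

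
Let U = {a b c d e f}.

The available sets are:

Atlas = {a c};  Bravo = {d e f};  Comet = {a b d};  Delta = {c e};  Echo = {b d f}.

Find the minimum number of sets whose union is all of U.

3

Take {Comet, Delta, Echo}. Their union is {a, b, c, d, e, f}, which is all 6 elements.
No 2 of the 5 sets cover everything (all 10 combinations miss at least one element), so 3 is optimal.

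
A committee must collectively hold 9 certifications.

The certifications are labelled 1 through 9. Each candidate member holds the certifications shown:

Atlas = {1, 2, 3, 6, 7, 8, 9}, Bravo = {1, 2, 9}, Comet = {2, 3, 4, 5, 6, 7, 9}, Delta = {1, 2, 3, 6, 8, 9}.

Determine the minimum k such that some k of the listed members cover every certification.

Comet and Delta together: Comet ∪ Delta = {1, 2, 3, 4, 5, 6, 7, 8, 9} — every certification is covered.
No single member has all 9 certifications (the largest, Atlas, has 7), so 2 is optimal.

2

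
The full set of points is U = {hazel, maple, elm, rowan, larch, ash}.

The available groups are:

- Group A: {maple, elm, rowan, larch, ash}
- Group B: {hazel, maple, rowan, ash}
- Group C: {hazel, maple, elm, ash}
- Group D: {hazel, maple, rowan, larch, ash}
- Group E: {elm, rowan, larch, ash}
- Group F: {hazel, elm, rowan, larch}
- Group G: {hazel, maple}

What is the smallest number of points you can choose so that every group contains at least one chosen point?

H = {maple, elm} meets every group (each contains at least one member of H), and |H| = 2.
The groups E, G are pairwise disjoint, so any hitting set needs a separate point for each — at least 2. Hence 2 is optimal.

2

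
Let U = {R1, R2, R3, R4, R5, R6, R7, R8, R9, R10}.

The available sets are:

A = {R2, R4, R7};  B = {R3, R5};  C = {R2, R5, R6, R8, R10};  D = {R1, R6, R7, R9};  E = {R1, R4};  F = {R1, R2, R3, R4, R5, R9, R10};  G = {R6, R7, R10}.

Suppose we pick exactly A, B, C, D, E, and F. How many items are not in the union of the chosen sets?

0

Union of A, B, C, D, E, F = {R1, R2, R3, R4, R5, R6, R7, R8, R9, R10} — that's every item, so 0 are uncovered.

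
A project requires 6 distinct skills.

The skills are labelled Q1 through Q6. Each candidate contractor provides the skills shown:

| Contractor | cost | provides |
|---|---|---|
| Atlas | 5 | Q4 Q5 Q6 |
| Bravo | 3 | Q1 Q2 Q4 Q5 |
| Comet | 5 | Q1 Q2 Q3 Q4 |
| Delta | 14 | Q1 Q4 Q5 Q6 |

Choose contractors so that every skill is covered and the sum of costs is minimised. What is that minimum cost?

Atlas, Comet together cover every skill (Atlas ∪ Comet = {Q1, Q2, Q3, Q4, Q5, Q6}); total cost 5 + 5 = 10.
The greedy pick Bravo, Atlas, Comet costs 13; no covering selection beats 10.

10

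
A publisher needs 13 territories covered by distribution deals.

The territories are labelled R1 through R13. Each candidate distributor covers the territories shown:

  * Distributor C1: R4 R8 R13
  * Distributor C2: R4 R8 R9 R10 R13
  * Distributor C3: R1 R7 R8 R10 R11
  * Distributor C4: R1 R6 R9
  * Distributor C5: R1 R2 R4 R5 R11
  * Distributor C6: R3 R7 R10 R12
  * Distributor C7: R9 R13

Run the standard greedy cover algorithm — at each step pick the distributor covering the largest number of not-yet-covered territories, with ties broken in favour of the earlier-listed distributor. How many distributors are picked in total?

Greedy: pick C2 (covers 5 new) → pick C5 (covers 4 new) → pick C6 (covers 3 new) → pick C4 (covers 1 new). Total picks: 4.

4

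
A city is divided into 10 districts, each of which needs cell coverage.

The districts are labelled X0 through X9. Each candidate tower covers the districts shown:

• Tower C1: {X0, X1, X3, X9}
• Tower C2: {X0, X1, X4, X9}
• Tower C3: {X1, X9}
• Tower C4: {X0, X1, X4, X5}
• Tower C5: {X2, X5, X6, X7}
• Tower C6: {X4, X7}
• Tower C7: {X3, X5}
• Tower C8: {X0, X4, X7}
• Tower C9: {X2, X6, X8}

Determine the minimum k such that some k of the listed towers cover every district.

Take {C1, C4, C5, C9}. Their union is {X0, X1, X2, X3, X4, X5, X6, X7, X8, X9}, which is all 10 districts.
No 3 of the 9 towers cover everything (all 84 combinations miss at least one district), so 4 is optimal.

4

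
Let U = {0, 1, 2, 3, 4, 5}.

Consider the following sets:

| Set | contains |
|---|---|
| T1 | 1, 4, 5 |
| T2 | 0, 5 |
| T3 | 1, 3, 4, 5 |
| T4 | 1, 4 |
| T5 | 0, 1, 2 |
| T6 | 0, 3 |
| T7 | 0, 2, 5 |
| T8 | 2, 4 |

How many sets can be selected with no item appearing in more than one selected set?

T6, T8 are pairwise disjoint (T6={0,3}; T8={2,4}).
Every remaining set overlaps one of these, and no 3 of the listed sets are pairwise disjoint, so 2 is the maximum.

2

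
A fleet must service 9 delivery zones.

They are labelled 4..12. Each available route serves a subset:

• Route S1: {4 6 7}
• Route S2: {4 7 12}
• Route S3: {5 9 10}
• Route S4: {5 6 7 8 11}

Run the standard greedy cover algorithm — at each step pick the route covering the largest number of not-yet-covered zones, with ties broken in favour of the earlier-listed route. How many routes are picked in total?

Greedy: pick S4 (covers 5 new) → pick S2 (covers 2 new) → pick S3 (covers 2 new). Total picks: 3.

3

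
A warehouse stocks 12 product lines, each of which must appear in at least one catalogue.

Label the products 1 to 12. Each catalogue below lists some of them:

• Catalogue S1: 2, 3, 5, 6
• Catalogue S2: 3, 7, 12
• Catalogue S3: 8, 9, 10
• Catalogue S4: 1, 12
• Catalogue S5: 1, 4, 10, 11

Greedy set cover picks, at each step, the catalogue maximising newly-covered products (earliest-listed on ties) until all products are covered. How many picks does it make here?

4

Greedy: pick S1 (covers 4 new) → pick S5 (covers 4 new) → pick S2 (covers 2 new) → pick S3 (covers 2 new). Total picks: 4.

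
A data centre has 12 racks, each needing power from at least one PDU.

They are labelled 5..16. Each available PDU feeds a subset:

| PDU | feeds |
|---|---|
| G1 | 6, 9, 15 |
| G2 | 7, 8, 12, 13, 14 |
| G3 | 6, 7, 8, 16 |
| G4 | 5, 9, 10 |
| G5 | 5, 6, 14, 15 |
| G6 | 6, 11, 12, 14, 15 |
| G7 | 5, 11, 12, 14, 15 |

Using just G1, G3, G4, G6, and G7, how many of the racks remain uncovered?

1

Union of G1, G3, G4, G6, G7 = {5, 6, 7, 8, 9, 10, 11, 12, 14, 15, 16}.
Not covered: 13 — 1 rack.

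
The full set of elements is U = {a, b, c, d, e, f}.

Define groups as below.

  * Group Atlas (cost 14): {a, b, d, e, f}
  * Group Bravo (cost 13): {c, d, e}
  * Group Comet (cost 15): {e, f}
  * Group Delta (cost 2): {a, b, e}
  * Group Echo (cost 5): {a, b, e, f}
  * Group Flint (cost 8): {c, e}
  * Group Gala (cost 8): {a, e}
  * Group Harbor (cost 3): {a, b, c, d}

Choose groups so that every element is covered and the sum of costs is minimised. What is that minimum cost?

8

Echo, Harbor together cover every element (Echo ∪ Harbor = {a, b, c, d, e, f}); total cost 5 + 3 = 8.
The greedy pick Delta, Harbor, Echo costs 10; no covering selection beats 8.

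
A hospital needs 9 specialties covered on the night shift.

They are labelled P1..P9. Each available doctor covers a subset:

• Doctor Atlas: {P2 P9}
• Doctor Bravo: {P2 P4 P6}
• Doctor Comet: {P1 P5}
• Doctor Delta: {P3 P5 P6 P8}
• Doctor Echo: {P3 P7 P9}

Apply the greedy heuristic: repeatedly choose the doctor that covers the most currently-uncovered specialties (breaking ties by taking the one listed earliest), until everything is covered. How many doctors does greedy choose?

Greedy: pick Delta (covers 4 new) → pick Atlas (covers 2 new) → pick Bravo (covers 1 new) → pick Comet (covers 1 new) → pick Echo (covers 1 new). Total picks: 5.
(The true minimum cover uses only 4 doctors, so greedy is not optimal here.)

5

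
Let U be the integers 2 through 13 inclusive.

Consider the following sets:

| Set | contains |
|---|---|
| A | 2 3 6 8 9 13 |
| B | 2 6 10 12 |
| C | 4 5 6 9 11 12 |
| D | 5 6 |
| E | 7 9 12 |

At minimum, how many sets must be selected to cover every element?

A, B, C, and E cover everything between them: the union {2, 3, 4, 5, 6, 7, 8, 9, 10, 11, 12, 13} is all of U.
No 3 of the 5 sets cover everything (all 10 combinations miss at least one element), so 4 is optimal.

4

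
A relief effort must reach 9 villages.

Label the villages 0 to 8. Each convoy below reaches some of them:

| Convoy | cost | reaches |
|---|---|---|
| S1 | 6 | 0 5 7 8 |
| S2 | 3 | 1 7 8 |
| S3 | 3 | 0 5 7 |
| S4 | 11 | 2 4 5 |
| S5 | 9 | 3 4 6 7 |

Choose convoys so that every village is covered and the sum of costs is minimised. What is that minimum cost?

26

S2, S3, S4, S5 together cover every village (S2 ∪ S3 ∪ S4 ∪ S5 = {0, 1, 2, 3, 4, 5, 6, 7, 8}); total cost 3 + 3 + 11 + 9 = 26.
No covering selection has total cost below 26.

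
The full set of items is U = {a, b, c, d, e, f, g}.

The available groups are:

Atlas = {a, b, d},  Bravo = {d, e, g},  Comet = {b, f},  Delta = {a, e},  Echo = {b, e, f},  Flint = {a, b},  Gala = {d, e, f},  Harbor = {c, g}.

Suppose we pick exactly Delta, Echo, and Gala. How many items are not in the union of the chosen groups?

Union of Delta, Echo, Gala = {a, b, d, e, f}.
Not covered: c, g — 2 items.

2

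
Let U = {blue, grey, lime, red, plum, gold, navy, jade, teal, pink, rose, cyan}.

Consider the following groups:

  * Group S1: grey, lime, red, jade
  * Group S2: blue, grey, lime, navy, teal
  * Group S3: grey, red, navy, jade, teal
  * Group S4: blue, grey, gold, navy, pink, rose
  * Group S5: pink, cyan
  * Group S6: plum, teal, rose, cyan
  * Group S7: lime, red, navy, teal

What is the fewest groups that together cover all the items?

S1, S4, and S6 cover everything between them: the union {blue, grey, lime, red, plum, gold, navy, jade, teal, pink, rose, cyan} is all of U.
Only S6 contains plum, so S6 is forced; the remaining 8 items need at least 2 more groups (each remaining group adds at most 5) — so at least 3 groups are needed, and 3 is optimal.

3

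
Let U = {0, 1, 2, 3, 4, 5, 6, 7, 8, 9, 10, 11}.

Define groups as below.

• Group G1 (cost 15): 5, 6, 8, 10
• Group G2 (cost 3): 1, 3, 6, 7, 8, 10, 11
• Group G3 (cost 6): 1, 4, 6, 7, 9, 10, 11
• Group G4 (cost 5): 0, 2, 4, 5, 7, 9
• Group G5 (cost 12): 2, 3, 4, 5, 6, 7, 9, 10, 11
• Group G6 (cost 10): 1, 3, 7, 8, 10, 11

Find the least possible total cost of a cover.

8

G2, G4 together cover every item (G2 ∪ G4 = {0, 1, 2, 3, 4, 5, 6, 7, 8, 9, 10, 11}); total cost 3 + 5 = 8.
No covering selection has total cost below 8.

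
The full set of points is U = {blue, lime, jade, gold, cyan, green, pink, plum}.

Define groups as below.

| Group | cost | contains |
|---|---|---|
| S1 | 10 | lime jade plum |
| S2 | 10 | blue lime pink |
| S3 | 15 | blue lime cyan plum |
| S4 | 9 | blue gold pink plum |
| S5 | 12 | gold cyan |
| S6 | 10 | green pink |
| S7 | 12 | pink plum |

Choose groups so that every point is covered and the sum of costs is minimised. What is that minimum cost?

41

S1, S4, S5, S6 together cover every point (S1 ∪ S4 ∪ S5 ∪ S6 = {blue, lime, jade, gold, cyan, green, pink, plum}); total cost 10 + 9 + 12 + 10 = 41.
No covering selection has total cost below 41.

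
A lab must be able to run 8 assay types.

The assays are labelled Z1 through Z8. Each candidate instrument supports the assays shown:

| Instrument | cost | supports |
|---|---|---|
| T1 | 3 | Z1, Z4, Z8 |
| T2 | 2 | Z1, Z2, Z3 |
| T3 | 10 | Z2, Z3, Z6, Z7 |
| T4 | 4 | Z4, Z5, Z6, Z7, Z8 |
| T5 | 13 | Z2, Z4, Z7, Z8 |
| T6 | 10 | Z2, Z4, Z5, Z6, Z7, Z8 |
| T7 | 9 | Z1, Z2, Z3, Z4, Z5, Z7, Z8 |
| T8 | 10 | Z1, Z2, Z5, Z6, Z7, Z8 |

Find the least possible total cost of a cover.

T2, T4 together cover every assay (T2 ∪ T4 = {Z1, Z2, Z3, Z4, Z5, Z6, Z7, Z8}); total cost 2 + 4 = 6.
No covering selection has total cost below 6.

6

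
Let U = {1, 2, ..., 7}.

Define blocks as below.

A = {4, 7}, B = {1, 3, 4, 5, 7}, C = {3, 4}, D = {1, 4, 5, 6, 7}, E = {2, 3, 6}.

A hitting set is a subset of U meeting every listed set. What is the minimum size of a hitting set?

2

Take H = {3, 4}. Each listed block contains at least one of these, so H is a hitting set of size 2.
The blocks A, E are pairwise disjoint, so any hitting set needs a separate point for each — at least 2. Hence 2 is optimal.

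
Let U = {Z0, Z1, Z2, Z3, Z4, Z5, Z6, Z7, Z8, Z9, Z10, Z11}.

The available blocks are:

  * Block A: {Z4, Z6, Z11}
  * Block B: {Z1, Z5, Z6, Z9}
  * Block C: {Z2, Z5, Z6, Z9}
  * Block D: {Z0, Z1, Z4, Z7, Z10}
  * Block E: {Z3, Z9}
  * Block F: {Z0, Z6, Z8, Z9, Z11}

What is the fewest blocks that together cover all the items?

Take {C, D, E, F}. Their union is {Z0, Z1, Z2, Z3, Z4, Z5, Z6, Z7, Z8, Z9, Z10, Z11}, which is all 12 items.
No 3 of the 6 blocks cover everything (all 20 combinations miss at least one item), so 4 is optimal.

4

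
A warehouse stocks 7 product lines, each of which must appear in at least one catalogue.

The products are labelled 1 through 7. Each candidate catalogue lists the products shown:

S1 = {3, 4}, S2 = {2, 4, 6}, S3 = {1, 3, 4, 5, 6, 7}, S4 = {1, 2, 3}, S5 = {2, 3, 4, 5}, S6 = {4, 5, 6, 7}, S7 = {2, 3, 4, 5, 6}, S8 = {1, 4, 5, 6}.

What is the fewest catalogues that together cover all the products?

2

S3 and S4 together: S3 ∪ S4 = {1, 2, 3, 4, 5, 6, 7} — every product is covered.
No single catalogue has all 7 products (the largest, S3, has 6), so 2 is optimal.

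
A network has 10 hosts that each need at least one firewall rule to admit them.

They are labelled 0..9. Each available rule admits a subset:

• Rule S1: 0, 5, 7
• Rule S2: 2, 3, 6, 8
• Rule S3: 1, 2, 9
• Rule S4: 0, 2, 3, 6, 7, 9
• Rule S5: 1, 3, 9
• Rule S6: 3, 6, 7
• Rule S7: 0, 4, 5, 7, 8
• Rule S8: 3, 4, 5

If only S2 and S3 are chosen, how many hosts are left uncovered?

4

Union of S2, S3 = {1, 2, 3, 6, 8, 9}.
Not covered: 0, 4, 5, 7 — 4 hosts.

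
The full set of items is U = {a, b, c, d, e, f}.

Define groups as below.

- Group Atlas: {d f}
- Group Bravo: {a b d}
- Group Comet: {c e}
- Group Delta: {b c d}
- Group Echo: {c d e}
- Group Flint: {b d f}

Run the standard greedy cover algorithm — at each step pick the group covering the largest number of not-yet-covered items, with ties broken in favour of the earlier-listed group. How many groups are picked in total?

Greedy: pick Bravo (covers 3 new) → pick Comet (covers 2 new) → pick Atlas (covers 1 new). Total picks: 3.

3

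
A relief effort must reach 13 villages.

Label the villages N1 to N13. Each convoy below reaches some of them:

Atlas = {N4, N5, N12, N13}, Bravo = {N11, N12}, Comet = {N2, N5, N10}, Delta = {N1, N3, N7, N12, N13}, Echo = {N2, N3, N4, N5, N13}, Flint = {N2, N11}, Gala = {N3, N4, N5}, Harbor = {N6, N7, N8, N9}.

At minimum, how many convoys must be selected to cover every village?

5

Take {Comet, Delta, Flint, Gala, Harbor}. Their union is {N1, N2, N3, N4, N5, N6, N7, N8, N9, N10, N11, N12, N13}, which is all 13 villages.
No 4 of the 8 convoys cover everything (all 70 combinations miss at least one village), so 5 is optimal.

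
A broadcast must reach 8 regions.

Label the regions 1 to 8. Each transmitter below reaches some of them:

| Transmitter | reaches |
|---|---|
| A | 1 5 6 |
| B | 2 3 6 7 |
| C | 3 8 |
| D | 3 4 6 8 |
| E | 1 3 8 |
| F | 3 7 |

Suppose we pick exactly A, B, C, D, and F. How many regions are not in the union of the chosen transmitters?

0

Union of A, B, C, D, F = {1, 2, 3, 4, 5, 6, 7, 8} — that's every region, so 0 are uncovered.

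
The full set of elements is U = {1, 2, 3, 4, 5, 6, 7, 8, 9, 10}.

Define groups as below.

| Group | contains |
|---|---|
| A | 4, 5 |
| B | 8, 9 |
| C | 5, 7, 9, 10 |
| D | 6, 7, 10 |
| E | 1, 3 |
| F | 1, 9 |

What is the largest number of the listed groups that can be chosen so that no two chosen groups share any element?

4

A, B, D, E are pairwise disjoint (A={4,5}; B={8,9}; D={6,7,10}; E={1,3}).
Every remaining group overlaps one of these, and no 5 of the listed groups are pairwise disjoint, so 4 is the maximum.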